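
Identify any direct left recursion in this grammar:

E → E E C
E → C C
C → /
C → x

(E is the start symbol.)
Yes, E is left-recursive

Direct left recursion occurs when N → N α for some non-terminal N (the right-hand side begins with the left-hand side itself).

E → E E C: LEFT RECURSIVE (starts with E)
E → C C: starts with C
C → /: starts with '/'
C → x: starts with x

The grammar has direct left recursion on: E.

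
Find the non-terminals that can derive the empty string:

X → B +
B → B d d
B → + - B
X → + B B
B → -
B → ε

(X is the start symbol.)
A non-terminal is nullable if it can derive ε (the empty string): either it has an ε-production, or it has a production whose right-hand side consists entirely of nullable non-terminals.

ε-productions: B → ε
So B is immediately nullable.
No further non-terminal can be added: every production for the remaining non-terminals contains a terminal or a non-nullable non-terminal.
Nullable = { 'B' }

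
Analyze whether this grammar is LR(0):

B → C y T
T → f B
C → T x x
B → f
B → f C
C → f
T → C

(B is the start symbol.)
A grammar is LR(0) if no state in the canonical LR(0) collection has:
  - both a shift item (dot before a terminal) and a complete item (shift-reduce conflict), or
  - two or more complete items (reduce-reduce conflict; the accept item [B' → B .] counts as a complete item here).

Augment with B' → B and build the canonical LR(0) collection (I0 = CLOSURE({[B' → . B]}), then GOTO on every symbol after a dot until no new states appear). It has 13 states:
  I0: { [B → . C y T], [B → . f C], [B → . f], [B' → . B], [C → . T x x], [C → . f], [T → . C], [T → . f B] }  — shift
  I1: { [B' → B .] }  — accept
  I2: { [B → C . y T], [T → C .] }  — shift, reduce
  I3: { [C → T . x x] }  — shift
  I4: { [B → . C y T], [B → . f C], [B → . f], [B → f . C], [B → f .], [C → . T x x], [C → . f], [C → f .], [T → . C], [T → . f B], [T → f . B] }  — shift, 2 reduces
  I5: { [T → f B .] }  — reduce
  I6: { [B → C . y T], [B → f C .], [T → C .] }  — shift, 2 reduces
  I7: { [B → C y . T], [C → . T x x], [C → . f], [T → . C], [T → . f B] }  — shift
  I8: { [T → C .] }  — reduce
  I9: { [B → C y T .], [C → T . x x] }  — shift, reduce
  I10: { [B → . C y T], [B → . f C], [B → . f], [C → . T x x], [C → . f], [C → f .], [T → . C], [T → . f B], [T → f . B] }  — shift, reduce
  I11: { [C → T x . x] }  — shift
  I12: { [C → T x x .] }  — reduce

Conflict in state I2:
  Shift-reduce conflict between [T → C .] and [B → C . y T]
So the grammar is NOT LR(0).

Answer: No. Shift-reduce conflict between [T → C .] and [B → C . y T]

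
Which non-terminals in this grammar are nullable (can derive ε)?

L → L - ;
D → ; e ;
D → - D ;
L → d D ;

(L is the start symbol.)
A non-terminal is nullable if it can derive ε (the empty string): either it has an ε-production, or it has a production whose right-hand side consists entirely of nullable non-terminals.

There are no ε-productions, so no non-terminal can derive ε.
No non-terminals are nullable.

Answer: None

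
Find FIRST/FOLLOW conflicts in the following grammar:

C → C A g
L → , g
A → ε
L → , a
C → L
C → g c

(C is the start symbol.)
Nullable non-terminals: A.
A has a nullable alternative but only one production, so nothing to check.

C, L have no nullable alternative, so no FIRST/FOLLOW check is needed there.

No FIRST/FOLLOW conflicts found.

Answer: No FIRST/FOLLOW conflicts.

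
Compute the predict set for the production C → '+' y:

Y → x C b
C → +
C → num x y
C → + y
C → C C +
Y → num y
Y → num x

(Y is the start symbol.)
PREDICT(C → '+' y) = (FIRST(RHS) \ {ε}) ∪ (FOLLOW(C) if ε ∈ FIRST(RHS), i.e. RHS ⇒* ε)
FIRST('+' y) = { '+' }
ε ∉ FIRST('+' y), so FOLLOW(C) is not added.
PREDICT(C → '+' y) = { '+' }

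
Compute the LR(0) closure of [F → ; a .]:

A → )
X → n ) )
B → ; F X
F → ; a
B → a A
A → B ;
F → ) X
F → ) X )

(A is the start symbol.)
{ [F → ; a .] }

To compute CLOSURE, for each item [A → α.Bβ] where B is a non-terminal, add [B → .γ] for all productions B → γ; repeat for the newly added items until nothing changes.

Start with: [F → ; a .]
The dot is at the end, so nothing is added.

CLOSURE = { [F → ; a .] }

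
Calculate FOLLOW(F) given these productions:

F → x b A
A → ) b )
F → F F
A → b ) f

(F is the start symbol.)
F is the start symbol, so $ ∈ FOLLOW(F).
In F → F F: F is followed by F, add FIRST(F) \ {ε} = { 'x' }
In F → F F: F is at the end; this adds FOLLOW(F) to itself — nothing new

Taking the union: FOLLOW(F) = { $, 'x' }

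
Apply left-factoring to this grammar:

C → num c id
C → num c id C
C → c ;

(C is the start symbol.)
C → num c id C'
C' → ε
C' → C
C → c ;

Left-factoring transforms A → αβ₁ | αβ₂ into A → αA' and A' → β₁ | β₂
(α is the longest common prefix among the alternatives). Repeat until
no nonterminal has two alternatives with a common prefix.

Round 1: C has alternatives sharing prefix 'num c id'. Introduce C': C → num c id C'
  Add: C' → ε
  Add: C' → C

No remaining common prefixes — done.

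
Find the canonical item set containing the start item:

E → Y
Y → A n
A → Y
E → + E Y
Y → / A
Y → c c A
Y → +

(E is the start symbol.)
First, augment the grammar with E' → E
I₀ = CLOSURE({ [E' → . E] }):
  [E' → . E] has the dot before E: add [E → . Y], [E → . + E Y]
  [E → . Y] has the dot before Y: add [Y → . A n], [Y → . / A], [Y → . c c A], [Y → . +]
  [Y → . A n] has the dot before A: add [A → . Y]
No further items can be added.

I₀ = { [A → . Y], [E → . + E Y], [E → . Y], [E' → . E], [Y → . +], [Y → . / A], [Y → . A n], [Y → . c c A] }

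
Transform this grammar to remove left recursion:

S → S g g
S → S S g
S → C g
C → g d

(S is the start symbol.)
S is directly left-recursive. The standard transformation for
  A → A α₁ | ... | A α_m | β₁ | ... | β_n
is
  A  → β₁ A' | ... | β_n A'
  A' → α₁ A' | ... | α_m A' | ε

S → C g becomes S → C g S'
S → S g g becomes S' → g g S'
S → S S g becomes S' → S g S'
Add S' → ε

Productions for other non-terminals are unchanged:
  C → g d

Resulting grammar:
S → C g S'
S' → g g S'
S' → S g S'
S' → ε
C → g d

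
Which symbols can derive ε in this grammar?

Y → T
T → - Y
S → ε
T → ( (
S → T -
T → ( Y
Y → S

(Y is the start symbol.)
A non-terminal is nullable if it can derive ε (the empty string): either it has an ε-production, or it has a production whose right-hand side consists entirely of nullable non-terminals.

ε-productions: S → ε
So S is immediately nullable.
Y → S: every symbol on the right is nullable, so Y is nullable too.
No further non-terminal can be added: every production for the remaining non-terminals contains a terminal or a non-nullable non-terminal.
Nullable = { 'S', 'Y' }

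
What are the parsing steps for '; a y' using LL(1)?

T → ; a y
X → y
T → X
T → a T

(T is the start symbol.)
LL(1) parsing maintains a stack (initially the start symbol over $) and the input. At each step: if the stack top is a terminal, match it against the current input token; if it is a non-terminal N, replace it with the RHS of M[N, lookahead] (the unique production whose predict set contains the lookahead).

Stack is shown with the top on the left.

Stack    Input    Action
------------------------
T $      ; a y $  output T → ; a y
; a y $  ; a y $  match ';'
a y $    a y $    match 'a'
y $      y $      match 'y'
$        $        accept

The string is accepted.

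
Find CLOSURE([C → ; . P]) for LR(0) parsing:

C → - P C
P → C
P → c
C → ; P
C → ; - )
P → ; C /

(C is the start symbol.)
{ [C → . - P C], [C → . ; - )], [C → . ; P], [C → ; . P], [P → . ; C /], [P → . C], [P → . c] }

To compute CLOSURE, for each item [A → α.Bβ] where B is a non-terminal, add [B → .γ] for all productions B → γ; repeat for the newly added items until nothing changes.

Start with: [C → ; . P]
  [C → ; . P] has the dot before P: add [P → . C], [P → . c], [P → . ; C /]
  [P → . C] has the dot before C: add [C → . - P C], [C → . ; P], [C → . ; - )]
No further items can be added.

CLOSURE = { [C → . - P C], [C → . ; - )], [C → . ; P], [C → ; . P], [P → . ; C /], [P → . C], [P → . c] }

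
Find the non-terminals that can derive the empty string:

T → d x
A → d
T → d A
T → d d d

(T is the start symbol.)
None

There are no ε-productions, so no non-terminal can derive ε.
No non-terminals are nullable.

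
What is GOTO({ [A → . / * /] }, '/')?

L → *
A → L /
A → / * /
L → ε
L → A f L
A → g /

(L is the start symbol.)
GOTO(I, '/') = CLOSURE({ [A → αX.β] : [A → α.Xβ] ∈ I, X = '/' })

Items with dot before '/', with the dot advanced:
  [A → . / * /] → [A → / . * /]
Closure adds nothing (no advanced item has the dot before a non-terminal).

GOTO = { [A → / . * /] }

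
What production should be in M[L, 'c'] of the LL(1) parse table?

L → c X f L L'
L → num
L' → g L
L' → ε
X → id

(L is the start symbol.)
To find M[L, 'c'], we find productions for L where 'c' is in the predict set (PREDICT(N → α) = (FIRST(α) \ {ε}) ∪ (FOLLOW(N) if α ⇒* ε)).

L → c X f L L': PREDICT = { 'c' }
  'c' is in predict set, so this production goes in M[L, 'c']
L → num: PREDICT = { 'num' }

M[L, 'c'] = L → c X f L L'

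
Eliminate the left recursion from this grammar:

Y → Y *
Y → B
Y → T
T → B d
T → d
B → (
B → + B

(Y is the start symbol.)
Y is directly left-recursive. The standard transformation for
  A → A α₁ | ... | A α_m | β₁ | ... | β_n
is
  A  → β₁ A' | ... | β_n A'
  A' → α₁ A' | ... | α_m A' | ε

Y → B becomes Y → B Y'
Y → T becomes Y → T Y'
Y → Y * becomes Y' → * Y'
Add Y' → ε

Productions for other non-terminals are unchanged:
  T → B d
  T → d
  B → (
  B → + B

Resulting grammar:
Y → B Y'
Y → T Y'
Y' → * Y'
Y' → ε
T → B d
T → d
B → (
B → + B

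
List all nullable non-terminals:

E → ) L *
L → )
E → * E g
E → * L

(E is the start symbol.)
None

There are no ε-productions, so no non-terminal can derive ε.
No non-terminals are nullable.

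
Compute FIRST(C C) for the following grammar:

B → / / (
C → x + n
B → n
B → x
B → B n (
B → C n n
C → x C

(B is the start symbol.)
{ 'x' }

FIRST sets of the non-terminals involved (from the grammar, by fixed-point iteration):
  FIRST(C) = { 'x' }

To compute FIRST(C C), process the symbols left to right:
Symbol C is a non-terminal. Add FIRST(C) \ {ε} = { 'x' }
C is not nullable (ε ∉ FIRST(C)), so stop here.
FIRST(C C) = { 'x' }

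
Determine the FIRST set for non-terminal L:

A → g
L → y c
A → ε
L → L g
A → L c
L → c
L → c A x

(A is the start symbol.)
{ 'c', 'y' }

To compute FIRST(L), examine every production with L on the left-hand side, reading each right-hand side left to right until a non-nullable symbol is reached.

From L → y c:
  - y is a terminal: add 'y' and stop
From L → L g:
  - L is the symbol being defined: contributes nothing new
    L is not nullable, so stop
From L → c:
  - c is a terminal: add 'c' and stop
From L → c A x:
  - c is a terminal: add 'c' and stop

Collecting: FIRST(L) = { 'c', 'y' }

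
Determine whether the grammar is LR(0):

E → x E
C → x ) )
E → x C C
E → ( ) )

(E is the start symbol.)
Yes, the grammar is LR(0)

Augment with E' → E and build the canonical LR(0) collection (I0 = CLOSURE({[E' → . E]}), then GOTO on every symbol after a dot until no new states appear). It has 13 states:
  I0: { [E → . ( ) )], [E → . x C C], [E → . x E], [E' → . E] }  — shift
  I1: { [E → ( . ) )] }  — shift
  I2: { [E' → E .] }  — accept
  I3: { [C → . x ) )], [E → . ( ) )], [E → . x C C], [E → . x E], [E → x . C C], [E → x . E] }  — shift
  I4: { [C → . x ) )], [E → x C . C] }  — shift
  I5: { [E → x E .] }  — reduce
  I6: { [C → . x ) )], [C → x . ) )], [E → . ( ) )], [E → . x C C], [E → . x E], [E → x . C C], [E → x . E] }  — shift
  I7: { [C → x ) . )] }  — shift
  I8: { [C → x ) ) .] }  — reduce
  I9: { [E → x C C .] }  — reduce
  I10: { [C → x . ) )] }  — shift
  I11: { [E → ( ) . )] }  — shift
  I12: { [E → ( ) ) .] }  — reduce

Every state is either a pure shift/goto state or contains exactly one complete item and nothing to shift — no conflicts. The grammar is LR(0).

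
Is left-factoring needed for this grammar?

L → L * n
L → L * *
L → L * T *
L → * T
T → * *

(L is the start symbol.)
Yes, L has productions with common prefix 'L *'

Left-factoring is needed when two productions for the same non-terminal
share a common prefix on the right-hand side.

Productions for L:
  L → L * n
  L → L * *
  L → L * T *
  L → * T

Found common prefix 'L *' in productions for L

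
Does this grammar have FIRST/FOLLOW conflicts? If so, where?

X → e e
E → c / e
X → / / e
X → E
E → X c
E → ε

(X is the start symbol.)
Yes. E → c '/' e with FOLLOW(E) on { 'c' }; E → X c with FOLLOW(E) on { 'c' }

Nullable non-terminals: E, X.
FIRST sets used below: FIRST(X) = { '/', 'c', 'e', ε }, FIRST(E) = { '/', 'c', 'e', ε }

E: nullable alternative(s) E → ε; FOLLOW(E) = { $, 'c' }
  E → c / e: FIRST \ {ε} = { 'c' } — overlaps FOLLOW(E) on { 'c' }: CONFLICT
  E → X c: FIRST \ {ε} = { '/', 'c', 'e' } — overlaps FOLLOW(E) on { 'c' }: CONFLICT
  E → ε: FIRST \ {ε} = { } — this is the only nullable alternative, skip

X: nullable alternative(s) X → E; FOLLOW(X) = { $, 'c' }
  X → e e: FIRST \ {ε} = { 'e' } — disjoint from FOLLOW(X)
  X → / / e: FIRST \ {ε} = { '/' } — disjoint from FOLLOW(X)
  X → E: FIRST \ {ε} = { '/', 'c', 'e' } — this is the only nullable alternative, skip

So the grammar has 2 FIRST/FOLLOW conflicts (marked CONFLICT above).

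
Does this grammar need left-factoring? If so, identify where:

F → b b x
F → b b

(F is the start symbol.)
Left-factoring is needed when two productions for the same non-terminal
share a common prefix on the right-hand side.

Productions for F:
  F → b b x
  F → b b

Found common prefix 'b b' in productions for F

Answer: Yes, F has productions with common prefix 'b b'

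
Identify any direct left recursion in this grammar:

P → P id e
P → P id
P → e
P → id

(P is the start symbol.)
Yes, P is left-recursive

P → P id e: LEFT RECURSIVE (starts with P)
P → P id: LEFT RECURSIVE (starts with P)
P → e: starts with e
P → id: starts with id

The grammar has direct left recursion on: P.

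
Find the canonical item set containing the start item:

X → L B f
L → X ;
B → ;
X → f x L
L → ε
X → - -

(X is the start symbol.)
{ [L → . X ;], [L → .], [X → . - -], [X → . L B f], [X → . f x L], [X' → . X] }

First, augment the grammar with X' → X
I₀ = CLOSURE({ [X' → . X] }):
  [X' → . X] has the dot before X: add [X → . L B f], [X → . f x L], [X → . - -]
  [X → . L B f] has the dot before L: add [L → . X ;], [L → .]
No further items can be added.

I₀ = { [L → . X ;], [L → .], [X → . - -], [X → . L B f], [X → . f x L], [X' → . X] }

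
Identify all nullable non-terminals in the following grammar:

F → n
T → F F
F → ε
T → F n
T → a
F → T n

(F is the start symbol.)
{ 'F', 'T' }

A non-terminal is nullable if it can derive ε (the empty string): either it has an ε-production, or it has a production whose right-hand side consists entirely of nullable non-terminals.

ε-productions: F → ε
So F is immediately nullable.
T → F F: every symbol on the right is nullable, so T is nullable too.
Every non-terminal is now nullable.
Nullable = { 'F', 'T' }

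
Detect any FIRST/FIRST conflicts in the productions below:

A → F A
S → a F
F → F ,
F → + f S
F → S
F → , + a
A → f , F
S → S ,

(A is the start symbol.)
A FIRST/FIRST conflict occurs when two productions N → α and N → β for the same non-terminal have FIRST(α) ∩ FIRST(β) ≠ ∅ (with ε ∈ FIRST of a nullable right-hand side, so two nullable alternatives also conflict).

FIRST sets of the non-terminals at (or reachable through a nullable prefix from) the front of some alternative:
  FIRST(F) = { '+', ',', 'a' }
  FIRST(S) = { 'a' }

Productions for A:
  A → F A: FIRST = { '+', ',', 'a' }
  A → f , F: FIRST = { 'f' }
Productions for S:
  S → a F: FIRST = { 'a' }
  S → S ,: FIRST = { 'a' }
Productions for F:
  F → F ,: FIRST = { '+', ',', 'a' }
  F → + f S: FIRST = { '+' }
  F → S: FIRST = { 'a' }
  F → , + a: FIRST = { ',' }

Conflict for S: S → a F and S → S ,
  Overlap: { 'a' }
Conflict for F: F → F , and F → + f S
  Overlap: { '+' }
Conflict for F: F → F , and F → S
  Overlap: { 'a' }
Conflict for F: F → F , and F → , + a
  Overlap: { ',' }

Answer: Yes. S → a F / S → S ',' on { 'a' }; F → F ',' / F → '+' f S on { '+' }; F → F ',' / F → S on { 'a' }; F → F ',' / F → ',' '+' a on { ',' }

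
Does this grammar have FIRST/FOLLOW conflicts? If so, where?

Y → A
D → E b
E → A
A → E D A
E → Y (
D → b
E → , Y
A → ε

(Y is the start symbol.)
A FIRST/FOLLOW conflict occurs when a non-terminal N has a nullable alternative N → β (β ⇒* ε) and another alternative N → α with FIRST(α) ∩ FOLLOW(N) ≠ ∅: on such a lookahead the parser cannot decide between expanding α and letting N vanish via β.

Nullable non-terminals: A, E, Y.
FIRST sets used below: FIRST(E) = { '(', ',', 'b', ε }, FIRST(D) = { '(', ',', 'b' }, FIRST(A) = { '(', ',', 'b', ε }, FIRST(Y) = { '(', ',', 'b', ε }

A: nullable alternative(s) A → ε; FOLLOW(A) = { $, '(', ',', 'b' }
  A → E D A: FIRST \ {ε} = { '(', ',', 'b' } — overlaps FOLLOW(A) on { '(', ',', 'b' }: CONFLICT
  A → ε: FIRST \ {ε} = { } — this is the only nullable alternative, skip

E: nullable alternative(s) E → A; FOLLOW(E) = { '(', ',', 'b' }
  E → A: FIRST \ {ε} = { '(', ',', 'b' } — this is the only nullable alternative, skip
  E → Y (: FIRST \ {ε} = { '(', ',', 'b' } — overlaps FOLLOW(E) on { '(', ',', 'b' }: CONFLICT
  E → , Y: FIRST \ {ε} = { ',' } — overlaps FOLLOW(E) on { ',' }: CONFLICT
Y has a nullable alternative but only one production, so nothing to check.

D has no nullable alternative, so no FIRST/FOLLOW check is needed there.

So the grammar has 3 FIRST/FOLLOW conflicts (marked CONFLICT above).

Answer: Yes. E → Y '(' with FOLLOW(E) on { '(', ',', 'b' }; E → ',' Y with FOLLOW(E) on { ',' }; A → E D A with FOLLOW(A) on { '(', ',', 'b' }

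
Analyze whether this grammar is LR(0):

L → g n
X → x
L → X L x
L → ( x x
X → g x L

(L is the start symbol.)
Yes, the grammar is LR(0)

Augment with L' → L and build the canonical LR(0) collection (I0 = CLOSURE({[L' → . L]}), then GOTO on every symbol after a dot until no new states appear). It has 13 states:
  I0: { [L → . ( x x], [L → . X L x], [L → . g n], [L' → . L], [X → . g x L], [X → . x] }  — shift
  I1: { [L → ( . x x] }  — shift
  I2: { [L' → L .] }  — accept
  I3: { [L → . ( x x], [L → . X L x], [L → . g n], [L → X . L x], [X → . g x L], [X → . x] }  — shift
  I4: { [L → g . n], [X → g . x L] }  — shift
  I5: { [X → x .] }  — reduce
  I6: { [L → g n .] }  — reduce
  I7: { [L → . ( x x], [L → . X L x], [L → . g n], [X → . g x L], [X → . x], [X → g x . L] }  — shift
  I8: { [X → g x L .] }  — reduce
  I9: { [L → X L . x] }  — shift
  I10: { [L → X L x .] }  — reduce
  I11: { [L → ( x . x] }  — shift
  I12: { [L → ( x x .] }  — reduce

Every state is either a pure shift/goto state or contains exactly one complete item and nothing to shift — no conflicts. The grammar is LR(0).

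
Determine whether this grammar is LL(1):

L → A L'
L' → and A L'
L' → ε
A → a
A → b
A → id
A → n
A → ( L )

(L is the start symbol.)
Relevant sets:
  FOLLOW(L') = { $, ')' }

For L':
  PREDICT(L' → and A L') = { 'and' }
  PREDICT(L' → ε) = { $, ')' }
For A:
  PREDICT(A → a) = { 'a' }
  PREDICT(A → b) = { 'b' }
  PREDICT(A → id) = { 'id' }
  PREDICT(A → n) = { 'n' }
  PREDICT(A → '(' L ')') = { '(' }
L has a single production, so nothing to check there.

All predict sets are disjoint. The grammar IS LL(1).

Answer: Yes, the grammar is LL(1).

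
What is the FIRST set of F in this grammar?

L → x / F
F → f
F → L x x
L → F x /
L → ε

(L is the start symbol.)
{ 'f', 'x' }

FIRST sets of the other non-terminals involved (by the same procedure, iterated to a fixed point):
  FIRST(L) = { 'f', 'x', ε }

From F → f:
  - f is a terminal: add 'f' and stop
From F → L x x:
  - L is a non-terminal: add FIRST(L) \ {ε} = { 'f', 'x' }
    L is nullable, so continue to the next symbol
  - x is a terminal: add 'x' and stop

Collecting: FIRST(F) = { 'f', 'x' }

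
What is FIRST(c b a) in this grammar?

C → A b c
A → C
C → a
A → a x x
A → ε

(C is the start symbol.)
{ 'c' }

To compute FIRST(c b a), process the symbols left to right:
Symbol c is a terminal. Add 'c' and stop.
FIRST(c b a) = { 'c' }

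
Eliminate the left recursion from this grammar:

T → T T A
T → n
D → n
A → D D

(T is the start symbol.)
T → n T'
T' → T A T'
T' → ε
D → n
A → D D

T is directly left-recursive. The standard transformation for
  A → A α₁ | ... | A α_m | β₁ | ... | β_n
is
  A  → β₁ A' | ... | β_n A'
  A' → α₁ A' | ... | α_m A' | ε

T → n becomes T → n T'
T → T T A becomes T' → T A T'
Add T' → ε

Productions for other non-terminals are unchanged:
  D → n
  A → D D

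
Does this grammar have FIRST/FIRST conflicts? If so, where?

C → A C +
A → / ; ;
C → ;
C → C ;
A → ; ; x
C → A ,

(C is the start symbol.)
FIRST sets of the non-terminals at (or reachable through a nullable prefix from) the front of some alternative:
  FIRST(A) = { '/', ';' }
  FIRST(C) = { '/', ';' }

Productions for C:
  C → A C +: FIRST = { '/', ';' }
  C → ;: FIRST = { ';' }
  C → C ;: FIRST = { '/', ';' }
  C → A ,: FIRST = { '/', ';' }
Productions for A:
  A → / ; ;: FIRST = { '/' }
  A → ; ; x: FIRST = { ';' }

Conflict for C: C → A C + and C → ;
  Overlap: { ';' }
Conflict for C: C → A C + and C → C ;
  Overlap: { '/', ';' }
Conflict for C: C → A C + and C → A ,
  Overlap: { '/', ';' }
Conflict for C: C → ; and C → C ;
  Overlap: { ';' }
Conflict for C: C → ; and C → A ,
  Overlap: { ';' }
Conflict for C: C → C ; and C → A ,
  Overlap: { '/', ';' }

Answer: Yes. C → A C '+' / C → ';' on { ';' }; C → A C '+' / C → C ';' on { '/', ';' }; C → A C '+' / C → A ',' on { '/', ';' }; C → ';' / C → C ';' on { ';' }; C → ';' / C → A ',' on { ';' }; C → C ';' / C → A ',' on { '/', ';' }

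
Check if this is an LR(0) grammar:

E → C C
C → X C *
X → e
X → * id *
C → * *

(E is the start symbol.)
Augment with E' → E and build the canonical LR(0) collection (I0 = CLOSURE({[E' → . E]}), then GOTO on every symbol after a dot until no new states appear). It has 12 states:
  I0: { [C → . * *], [C → . X C *], [E → . C C], [E' → . E], [X → . * id *], [X → . e] }  — shift
  I1: { [C → * . *], [X → * . id *] }  — shift
  I2: { [C → . * *], [C → . X C *], [E → C . C], [X → . * id *], [X → . e] }  — shift
  I3: { [E' → E .] }  — accept
  I4: { [C → . * *], [C → . X C *], [C → X . C *], [X → . * id *], [X → . e] }  — shift
  I5: { [X → e .] }  — reduce
  I6: { [C → X C . *] }  — shift
  I7: { [C → X C * .] }  — reduce
  I8: { [E → C C .] }  — reduce
  I9: { [C → * * .] }  — reduce
  I10: { [X → * id . *] }  — shift
  I11: { [X → * id * .] }  — reduce

Every state is either a pure shift/goto state or contains exactly one complete item and nothing to shift — no conflicts. The grammar is LR(0).

Answer: Yes, the grammar is LR(0)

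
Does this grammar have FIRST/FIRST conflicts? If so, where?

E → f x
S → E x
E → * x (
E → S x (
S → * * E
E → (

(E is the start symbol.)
Yes. E → f x / E → S x '(' on { 'f' }; E → '*' x '(' / E → S x '(' on { '*' }; E → S x '(' / E → '(' on { '(' }; S → E x / S → '*' '*' E on { '*' }

A FIRST/FIRST conflict occurs when two productions N → α and N → β for the same non-terminal have FIRST(α) ∩ FIRST(β) ≠ ∅ (with ε ∈ FIRST of a nullable right-hand side, so two nullable alternatives also conflict).

FIRST sets of the non-terminals at (or reachable through a nullable prefix from) the front of some alternative:
  FIRST(S) = { '(', '*', 'f' }
  FIRST(E) = { '(', '*', 'f' }

Productions for E:
  E → f x: FIRST = { 'f' }
  E → * x (: FIRST = { '*' }
  E → S x (: FIRST = { '(', '*', 'f' }
  E → (: FIRST = { '(' }
Productions for S:
  S → E x: FIRST = { '(', '*', 'f' }
  S → * * E: FIRST = { '*' }

Conflict for E: E → f x and E → S x (
  Overlap: { 'f' }
Conflict for E: E → * x ( and E → S x (
  Overlap: { '*' }
Conflict for E: E → S x ( and E → (
  Overlap: { '(' }
Conflict for S: S → E x and S → * * E
  Overlap: { '*' }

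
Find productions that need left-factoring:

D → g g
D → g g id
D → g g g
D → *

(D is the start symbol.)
Yes, D has productions with common prefix 'g g'

Left-factoring is needed when two productions for the same non-terminal
share a common prefix on the right-hand side.

Productions for D:
  D → g g
  D → g g id
  D → g g g
  D → *

Found common prefix 'g g' in productions for D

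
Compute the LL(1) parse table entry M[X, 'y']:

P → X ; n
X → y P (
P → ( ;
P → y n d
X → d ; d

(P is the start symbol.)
X → y P (

To find M[X, 'y'], we find productions for X where 'y' is in the predict set (PREDICT(N → α) = (FIRST(α) \ {ε}) ∪ (FOLLOW(N) if α ⇒* ε)).

X → y P (: PREDICT = { 'y' }
  'y' is in predict set, so this production goes in M[X, 'y']
X → d ; d: PREDICT = { 'd' }

M[X, 'y'] = X → y P (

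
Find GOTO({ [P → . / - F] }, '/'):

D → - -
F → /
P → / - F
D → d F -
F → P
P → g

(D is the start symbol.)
GOTO(I, '/') = CLOSURE({ [A → αX.β] : [A → α.Xβ] ∈ I, X = '/' })

Items with dot before '/', with the dot advanced:
  [P → . / - F] → [P → / . - F]
Closure adds nothing (no advanced item has the dot before a non-terminal).

GOTO = { [P → / . - F] }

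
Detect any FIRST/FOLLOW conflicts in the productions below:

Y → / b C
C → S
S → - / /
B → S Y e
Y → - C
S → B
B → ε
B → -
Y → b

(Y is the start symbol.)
Yes. S → '-' '/' '/' with FOLLOW(S) on { '-' }; B → S Y e with FOLLOW(B) on { '-', '/', 'b' }; B → '-' with FOLLOW(B) on { '-' }

A FIRST/FOLLOW conflict occurs when a non-terminal N has a nullable alternative N → β (β ⇒* ε) and another alternative N → α with FIRST(α) ∩ FOLLOW(N) ≠ ∅: on such a lookahead the parser cannot decide between expanding α and letting N vanish via β.

Nullable non-terminals: B, C, S.
FIRST sets used below: FIRST(S) = { '-', '/', 'b', ε }, FIRST(Y) = { '-', '/', 'b' }, FIRST(B) = { '-', '/', 'b', ε }

B: nullable alternative(s) B → ε; FOLLOW(B) = { $, '-', '/', 'b', 'e' }
  B → S Y e: FIRST \ {ε} = { '-', '/', 'b' } — overlaps FOLLOW(B) on { '-', '/', 'b' }: CONFLICT
  B → ε: FIRST \ {ε} = { } — this is the only nullable alternative, skip
  B → -: FIRST \ {ε} = { '-' } — overlaps FOLLOW(B) on { '-' }: CONFLICT
C has a nullable alternative but only one production, so nothing to check.

S: nullable alternative(s) S → B; FOLLOW(S) = { $, '-', '/', 'b', 'e' }
  S → - / /: FIRST \ {ε} = { '-' } — overlaps FOLLOW(S) on { '-' }: CONFLICT
  S → B: FIRST \ {ε} = { '-', '/', 'b' } — this is the only nullable alternative, skip

Y has no nullable alternative, so no FIRST/FOLLOW check is needed there.

So the grammar has 3 FIRST/FOLLOW conflicts (marked CONFLICT above).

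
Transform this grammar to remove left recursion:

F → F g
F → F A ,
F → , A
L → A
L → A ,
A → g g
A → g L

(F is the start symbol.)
F → , A F'
F' → g F'
F' → A , F'
F' → ε
L → A
L → A ,
A → g g
A → g L

F is directly left-recursive. The standard transformation for
  A → A α₁ | ... | A α_m | β₁ | ... | β_n
is
  A  → β₁ A' | ... | β_n A'
  A' → α₁ A' | ... | α_m A' | ε

F → , A becomes F → , A F'
F → F g becomes F' → g F'
F → F A , becomes F' → A , F'
Add F' → ε

Productions for other non-terminals are unchanged:
  L → A
  L → A ,
  A → g g
  A → g L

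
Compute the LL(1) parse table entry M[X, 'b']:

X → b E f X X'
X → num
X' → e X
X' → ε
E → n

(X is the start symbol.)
X → b E f X X'

To find M[X, 'b'], we find productions for X where 'b' is in the predict set (PREDICT(N → α) = (FIRST(α) \ {ε}) ∪ (FOLLOW(N) if α ⇒* ε)).

X → b E f X X': PREDICT = { 'b' }
  'b' is in predict set, so this production goes in M[X, 'b']
X → num: PREDICT = { 'num' }

M[X, 'b'] = X → b E f X X'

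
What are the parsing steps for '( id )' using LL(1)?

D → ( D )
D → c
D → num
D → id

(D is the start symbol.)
LL(1) parsing maintains a stack (initially the start symbol over $) and the input. At each step: if the stack top is a terminal, match it against the current input token; if it is a non-terminal N, replace it with the RHS of M[N, lookahead] (the unique production whose predict set contains the lookahead).

Stack is shown with the top on the left.

Stack    Input     Action
-------------------------
D $      ( id ) $  output D → ( D )
( D ) $  ( id ) $  match '('
D ) $    id ) $    output D → id
id ) $   id ) $    match 'id'
) $      ) $       match ')'
$        $         accept

The string is accepted.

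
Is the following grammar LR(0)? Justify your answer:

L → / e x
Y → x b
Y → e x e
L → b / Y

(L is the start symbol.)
Yes, the grammar is LR(0)

Augment with L' → L and build the canonical LR(0) collection (I0 = CLOSURE({[L' → . L]}), then GOTO on every symbol after a dot until no new states appear). It has 13 states:
  I0: { [L → . / e x], [L → . b / Y], [L' → . L] }  — shift
  I1: { [L → / . e x] }  — shift
  I2: { [L' → L .] }  — accept
  I3: { [L → b . / Y] }  — shift
  I4: { [L → b / . Y], [Y → . e x e], [Y → . x b] }  — shift
  I5: { [L → b / Y .] }  — reduce
  I6: { [Y → e . x e] }  — shift
  I7: { [Y → x . b] }  — shift
  I8: { [Y → x b .] }  — reduce
  I9: { [Y → e x . e] }  — shift
  I10: { [Y → e x e .] }  — reduce
  I11: { [L → / e . x] }  — shift
  I12: { [L → / e x .] }  — reduce

Every state is either a pure shift/goto state or contains exactly one complete item and nothing to shift — no conflicts. The grammar is LR(0).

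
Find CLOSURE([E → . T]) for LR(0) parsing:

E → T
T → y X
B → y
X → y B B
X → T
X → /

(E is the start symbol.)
{ [E → . T], [T → . y X] }

To compute CLOSURE, for each item [A → α.Bβ] where B is a non-terminal, add [B → .γ] for all productions B → γ; repeat for the newly added items until nothing changes.

Start with: [E → . T]
  [E → . T] has the dot before T: add [T → . y X]
No further items can be added.

CLOSURE = { [E → . T], [T → . y X] }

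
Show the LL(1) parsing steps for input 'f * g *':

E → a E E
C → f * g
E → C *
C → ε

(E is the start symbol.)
LL(1) parsing maintains a stack (initially the start symbol over $) and the input. At each step: if the stack top is a terminal, match it against the current input token; if it is a non-terminal N, replace it with the RHS of M[N, lookahead] (the unique production whose predict set contains the lookahead).

Stack is shown with the top on the left.

Stack      Input      Action
----------------------------
E $        f * g * $  output E → C *
C * $      f * g * $  output C → f * g
f * g * $  f * g * $  match 'f'
* g * $    * g * $    match '*'
g * $      g * $      match 'g'
* $        * $        match '*'
$          $          accept

The string is accepted.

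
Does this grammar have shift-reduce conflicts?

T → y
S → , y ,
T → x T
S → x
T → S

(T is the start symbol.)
Yes — I4: [S → x .] vs [S → . , y ,]

A shift-reduce conflict occurs when an LR(0) state has both:
  - a complete (reduce) item [A → α .] (dot at the end), and
  - a shift item [B → β . c γ] (dot before a terminal).

Augment with T' → T and build the canonical LR(0) collection (I0 = CLOSURE({[T' → . T]}), then GOTO on every symbol after a dot until no new states appear). It has 9 states:
  I0: { [S → . , y ,], [S → . x], [T → . S], [T → . x T], [T → . y], [T' → . T] }  — shift
  I1: { [S → , . y ,] }  — shift
  I2: { [T → S .] }  — reduce
  I3: { [T' → T .] }  — accept
  I4: { [S → . , y ,], [S → . x], [S → x .], [T → . S], [T → . x T], [T → . y], [T → x . T] }  — shift, reduce
  I5: { [T → y .] }  — reduce
  I6: { [T → x T .] }  — reduce
  I7: { [S → , y . ,] }  — shift
  I8: { [S → , y , .] }  — reduce

I4 contains reduce item [S → x .] and shift items [S → . , y ,], [S → . x], [T → . x T], [T → . y] — shift-reduce conflict.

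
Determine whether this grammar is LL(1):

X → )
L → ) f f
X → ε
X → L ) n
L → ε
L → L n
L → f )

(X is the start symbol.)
Relevant sets:
  FIRST(L) = { ')', 'f', 'n', ε }
  FOLLOW(X) = { $ }
  FOLLOW(L) = { ')', 'n' }

For X:
  PREDICT(X → ')') = { ')' }
  PREDICT(X → ε) = { $ }
  PREDICT(X → L ')' n) = { ')', 'f', 'n' }
For L:
  PREDICT(L → ')' f f) = { ')' }
  PREDICT(L → ε) = { ')', 'n' }
  PREDICT(L → L n) = { ')', 'f', 'n' }
  PREDICT(L → f ')') = { 'f' }

Conflict found: Predict set conflict for X: { ')' }
The grammar is NOT LL(1).

Answer: No. Predict set conflict for X: { ')' }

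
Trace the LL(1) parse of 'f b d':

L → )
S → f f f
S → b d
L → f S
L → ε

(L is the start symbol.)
LL(1) parsing maintains a stack (initially the start symbol over $) and the input. At each step: if the stack top is a terminal, match it against the current input token; if it is a non-terminal N, replace it with the RHS of M[N, lookahead] (the unique production whose predict set contains the lookahead).

Stack is shown with the top on the left.

Stack  Input    Action
----------------------
L $    f b d $  output L → f S
f S $  f b d $  match 'f'
S $    b d $    output S → b d
b d $  b d $    match 'b'
d $    d $      match 'd'
$      $        accept

The string is accepted.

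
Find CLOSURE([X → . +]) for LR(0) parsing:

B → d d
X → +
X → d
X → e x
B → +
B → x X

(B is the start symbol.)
{ [X → . +] }

To compute CLOSURE, for each item [A → α.Bβ] where B is a non-terminal, add [B → .γ] for all productions B → γ; repeat for the newly added items until nothing changes.

Start with: [X → . +]
The dot precedes the terminal '+', so nothing is added.

CLOSURE = { [X → . +] }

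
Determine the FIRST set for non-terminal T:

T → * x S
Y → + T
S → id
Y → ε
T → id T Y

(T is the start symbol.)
{ '*', 'id' }

To compute FIRST(T), examine every production with T on the left-hand side, reading each right-hand side left to right until a non-nullable symbol is reached.

From T → * x S:
  - '*' is a terminal: add '*' and stop
From T → id T Y:
  - id is a terminal: add 'id' and stop

Collecting: FIRST(T) = { '*', 'id' }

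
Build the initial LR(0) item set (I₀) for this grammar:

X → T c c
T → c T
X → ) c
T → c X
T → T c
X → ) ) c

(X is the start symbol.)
{ [T → . T c], [T → . c T], [T → . c X], [X → . ) ) c], [X → . ) c], [X → . T c c], [X' → . X] }

First, augment the grammar with X' → X
I₀ = CLOSURE({ [X' → . X] }):
  [X' → . X] has the dot before X: add [X → . T c c], [X → . ) c], [X → . ) ) c]
  [X → . T c c] has the dot before T: add [T → . c T], [T → . c X], [T → . T c]
No further items can be added.

I₀ = { [T → . T c], [T → . c T], [T → . c X], [X → . ) ) c], [X → . ) c], [X → . T c c], [X' → . X] }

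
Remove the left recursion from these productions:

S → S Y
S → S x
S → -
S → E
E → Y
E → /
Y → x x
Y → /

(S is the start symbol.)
S → - S'
S → E S'
S' → Y S'
S' → x S'
S' → ε
E → Y
E → /
Y → x x
Y → /

S is directly left-recursive. The standard transformation for
  A → A α₁ | ... | A α_m | β₁ | ... | β_n
is
  A  → β₁ A' | ... | β_n A'
  A' → α₁ A' | ... | α_m A' | ε

S → - becomes S → - S'
S → E becomes S → E S'
S → S Y becomes S' → Y S'
S → S x becomes S' → x S'
Add S' → ε

Productions for other non-terminals are unchanged:
  E → Y
  E → /
  Y → x x
  Y → /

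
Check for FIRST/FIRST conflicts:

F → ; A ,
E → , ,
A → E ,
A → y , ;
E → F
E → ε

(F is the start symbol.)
A FIRST/FIRST conflict occurs when two productions N → α and N → β for the same non-terminal have FIRST(α) ∩ FIRST(β) ≠ ∅ (with ε ∈ FIRST of a nullable right-hand side, so two nullable alternatives also conflict).

FIRST sets of the non-terminals at (or reachable through a nullable prefix from) the front of some alternative:
  FIRST(F) = { ';' }
  FIRST(E) = { ',', ';', ε }

Productions for E:
  E → , ,: FIRST = { ',' }
  E → F: FIRST = { ';' }
  E → ε: FIRST = { ε }
Productions for A:
  A → E ,: FIRST = { ',', ';' }
  A → y , ;: FIRST = { 'y' }
F has only one production, so no FIRST/FIRST conflict is possible there.

All alternatives of each non-terminal have pairwise disjoint FIRST sets.

Answer: No FIRST/FIRST conflicts.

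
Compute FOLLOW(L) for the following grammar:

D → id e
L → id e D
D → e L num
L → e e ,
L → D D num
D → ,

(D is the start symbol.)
{ 'num' }

In D → e L num: L is followed by num, add FIRST(num) \ {ε} = { 'num' }

Taking the union: FOLLOW(L) = { 'num' }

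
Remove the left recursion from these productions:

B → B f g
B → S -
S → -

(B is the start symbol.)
B is directly left-recursive. The standard transformation for
  A → A α₁ | ... | A α_m | β₁ | ... | β_n
is
  A  → β₁ A' | ... | β_n A'
  A' → α₁ A' | ... | α_m A' | ε

B → S - becomes B → S - B'
B → B f g becomes B' → f g B'
Add B' → ε

Productions for other non-terminals are unchanged:
  S → -

Resulting grammar:
B → S - B'
B' → f g B'
B' → ε
S → -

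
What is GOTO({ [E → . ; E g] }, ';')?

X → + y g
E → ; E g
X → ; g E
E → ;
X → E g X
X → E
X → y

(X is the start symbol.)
GOTO(I, ';') = CLOSURE({ [A → αX.β] : [A → α.Xβ] ∈ I, X = ';' })

Items with dot before ';', with the dot advanced:
  [E → . ; E g] → [E → ; . E g]
Closure of the advanced items:
  [E → ; . E g] has the dot before E: add [E → . ; E g], [E → . ;]

GOTO = { [E → . ; E g], [E → . ;], [E → ; . E g] }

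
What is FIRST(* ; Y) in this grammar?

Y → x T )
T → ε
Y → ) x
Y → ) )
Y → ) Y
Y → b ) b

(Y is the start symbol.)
{ '*' }

To compute FIRST(* ; Y), process the symbols left to right:
Symbol * is a terminal. Add '*' and stop.
FIRST(* ; Y) = { '*' }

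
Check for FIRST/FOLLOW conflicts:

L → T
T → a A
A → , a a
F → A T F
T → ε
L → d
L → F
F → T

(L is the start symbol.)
A FIRST/FOLLOW conflict occurs when a non-terminal N has a nullable alternative N → β (β ⇒* ε) and another alternative N → α with FIRST(α) ∩ FOLLOW(N) ≠ ∅: on such a lookahead the parser cannot decide between expanding α and letting N vanish via β.

Nullable non-terminals: F, L, T.
FIRST sets used below: FIRST(A) = { ',' }, FIRST(T) = { 'a', ε }, FIRST(F) = { ',', 'a', ε }

F: nullable alternative(s) F → T; FOLLOW(F) = { $ }
  F → A T F: FIRST \ {ε} = { ',' } — disjoint from FOLLOW(F)
  F → T: FIRST \ {ε} = { 'a' } — this is the only nullable alternative, skip

L: nullable alternative(s) L → T, L → F; FOLLOW(L) = { $ }
  L → T: FIRST \ {ε} = { 'a' } — disjoint from FOLLOW(L)
  L → d: FIRST \ {ε} = { 'd' } — disjoint from FOLLOW(L)
  L → F: FIRST \ {ε} = { ',', 'a' } — disjoint from FOLLOW(L)

T: nullable alternative(s) T → ε; FOLLOW(T) = { $, ',', 'a' }
  T → a A: FIRST \ {ε} = { 'a' } — overlaps FOLLOW(T) on { 'a' }: CONFLICT
  T → ε: FIRST \ {ε} = { } — this is the only nullable alternative, skip

A has no nullable alternative, so no FIRST/FOLLOW check is needed there.

So the grammar has 1 FIRST/FOLLOW conflict (marked CONFLICT above).

Answer: Yes. T → a A with FOLLOW(T) on { 'a' }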